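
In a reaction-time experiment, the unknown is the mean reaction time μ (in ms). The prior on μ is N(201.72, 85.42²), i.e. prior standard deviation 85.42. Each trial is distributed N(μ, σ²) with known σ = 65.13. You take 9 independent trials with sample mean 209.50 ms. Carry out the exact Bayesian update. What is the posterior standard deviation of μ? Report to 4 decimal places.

21.0411

For Normal data with known variance σ², a Normal(μ₀, σ₀²) prior on μ is conjugate. Posterior precision = 1/σ₀² + n/σ²; posterior mean is the precision-weighted average of μ₀ and x̄.
σ₀² = 85.42² = 7296.5764, σ² = 65.13² = 4241.9169; σ² + n·σ₀² = 4241.9169 + 9·7296.5764 = 69911.1045.
Posterior precision = 1/σ₀² + n/σ² = 1/7296.5764 + 9/4241.9169 = (σ² + n·σ₀²)/(σ₀²σ²) = 69911.1045/(7296.5764·4241.9169); posterior variance σₙ² = σ₀²σ²/(σ² + n·σ₀²) = 7296.5764·4241.9169/69911.1045 = 442.726101.
Posterior SD = √σₙ² = √(7296.5764·4241.9169/69911.1045) = 21.0411.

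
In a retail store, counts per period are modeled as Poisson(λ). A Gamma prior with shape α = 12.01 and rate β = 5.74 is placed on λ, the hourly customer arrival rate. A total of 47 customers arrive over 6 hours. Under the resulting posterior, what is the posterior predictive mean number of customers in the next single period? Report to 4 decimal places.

5.0264

With a Gamma(shape α, rate β) prior, the Poisson likelihood is conjugate: the posterior is Gamma(α + ΣXᵢ, β + n).
Posterior: Gamma(α+S, β+n) = Gamma(12.01+47, 5.74+6) = Gamma(59.01, 11.74).
The predictive distribution for one future period is NegBinom with mean α/β = 5.0264.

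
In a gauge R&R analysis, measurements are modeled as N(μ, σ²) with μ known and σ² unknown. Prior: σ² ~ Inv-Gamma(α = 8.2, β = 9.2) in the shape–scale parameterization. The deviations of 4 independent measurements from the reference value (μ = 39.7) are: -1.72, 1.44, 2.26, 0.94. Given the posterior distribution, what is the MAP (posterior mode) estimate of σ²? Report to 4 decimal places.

With known mean μ and an Inverse-Gamma(α, β) prior on σ², the Normal likelihood is conjugate: posterior is Inv-Gamma(α + n/2, β + Σ(xᵢ−μ)²/2).
Σ(xᵢ−μ)² = (-1.72)² + (1.44)² + (2.26)² + (0.94)² = 11.0232.
Posterior: Inv-Gamma(8.2 + 4/2, 9.2 + 11.0232/2) = Inv-Gamma(10.20, 14.71160).
Mode = β/(α+1) = 14.71160/11.20 = 1.3135.

1.3135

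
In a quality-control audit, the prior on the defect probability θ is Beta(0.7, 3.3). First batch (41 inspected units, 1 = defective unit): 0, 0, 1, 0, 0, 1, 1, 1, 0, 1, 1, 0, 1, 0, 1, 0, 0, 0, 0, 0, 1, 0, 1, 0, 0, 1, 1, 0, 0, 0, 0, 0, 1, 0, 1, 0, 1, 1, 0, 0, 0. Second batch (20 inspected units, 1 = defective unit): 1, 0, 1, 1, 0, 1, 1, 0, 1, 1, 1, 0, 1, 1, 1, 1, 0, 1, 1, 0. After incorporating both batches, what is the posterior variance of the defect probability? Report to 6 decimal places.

0.003776

The Beta prior is conjugate to a Binomial/Bernoulli likelihood; the update adds successes to α and failures to β.
After batch 1: Beta(0.7+16, 3.3+25) = Beta(16.7, 28.3).
After batch 2: Beta(16.7+14, 28.3+6) = Beta(30.7, 34.3).
Var = αβ/((α+β)²(α+β+1)) = 30.7·34.3/(65.0²·66.0) = 0.003776.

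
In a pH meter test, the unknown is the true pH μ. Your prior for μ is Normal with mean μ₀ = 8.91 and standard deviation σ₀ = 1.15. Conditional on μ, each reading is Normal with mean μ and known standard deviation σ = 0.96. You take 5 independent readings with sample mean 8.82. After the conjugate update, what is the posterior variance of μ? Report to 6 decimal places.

For Normal data with known variance σ², a Normal(μ₀, σ₀²) prior on μ is conjugate. Posterior precision = 1/σ₀² + n/σ²; posterior mean is the precision-weighted average of μ₀ and x̄.
σ₀² = 1.15² = 1.3225, σ² = 0.96² = 0.9216; σ² + n·σ₀² = 0.9216 + 5·1.3225 = 7.5341.
Posterior precision = 1/σ₀² + n/σ² = 1/1.3225 + 5/0.9216 = (σ² + n·σ₀²)/(σ₀²σ²) = 7.5341/(1.3225·0.9216); posterior variance σₙ² = σ₀²σ²/(σ² + n·σ₀²) = 1.3225·0.9216/7.5341 = 0.161773.

0.161773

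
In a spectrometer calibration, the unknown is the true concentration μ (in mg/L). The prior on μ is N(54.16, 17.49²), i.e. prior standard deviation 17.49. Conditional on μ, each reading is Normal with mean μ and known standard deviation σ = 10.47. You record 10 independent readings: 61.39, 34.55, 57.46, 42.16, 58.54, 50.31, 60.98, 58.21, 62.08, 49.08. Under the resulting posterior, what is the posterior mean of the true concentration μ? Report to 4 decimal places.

For Normal data with known variance σ², a Normal(μ₀, σ₀²) prior on μ is conjugate. Posterior precision = 1/σ₀² + n/σ²; posterior mean is the precision-weighted average of μ₀ and x̄.
Σxᵢ = 61.39 + 34.55 + 57.46 + 42.16 + 58.54 + 50.31 + 60.98 + 58.21 + 62.08 + 49.08 = 534.76, so n·x̄ = 534.76.
σ₀² = 17.49² = 305.9001, σ² = 10.47² = 109.6209; σ² + n·σ₀² = 109.6209 + 10·305.9001 = 3168.6219.
Posterior mean = (μ₀/σ₀² + n·x̄/σ²)/(1/σ₀² + n/σ²) = (σ²·μ₀ + σ₀²·n·x̄)/(σ² + n·σ₀²) = (109.6209·54.16 + 305.9001·534.76)/3168.6219 = 169520.20542/3168.6219 = 53.4997.

53.4997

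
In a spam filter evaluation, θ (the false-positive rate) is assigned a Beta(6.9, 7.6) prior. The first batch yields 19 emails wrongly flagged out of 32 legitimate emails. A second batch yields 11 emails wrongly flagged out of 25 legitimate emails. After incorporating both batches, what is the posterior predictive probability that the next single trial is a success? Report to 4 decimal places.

0.5161

The Beta prior is conjugate to a Binomial/Bernoulli likelihood; the update adds successes to α and failures to β.
After batch 1: Beta(6.9+19, 7.6+13) = Beta(25.9, 20.6).
After batch 2: Beta(25.9+11, 20.6+14) = Beta(36.9, 34.6).
For a single future Bernoulli trial, P(success | data) = α/(α+β) = 0.5161.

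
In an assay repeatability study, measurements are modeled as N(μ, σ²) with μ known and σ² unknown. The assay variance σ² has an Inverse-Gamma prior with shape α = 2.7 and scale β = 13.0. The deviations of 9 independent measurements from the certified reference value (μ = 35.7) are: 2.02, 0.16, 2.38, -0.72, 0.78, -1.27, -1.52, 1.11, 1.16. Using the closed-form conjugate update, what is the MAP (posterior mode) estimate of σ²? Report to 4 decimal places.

2.6462

With known mean μ and an Inverse-Gamma(α, β) prior on σ², the Normal likelihood is conjugate: posterior is Inv-Gamma(α + n/2, β + Σ(xᵢ−μ)²/2).
Σ(xᵢ−μ)² = (2.02)² + (0.16)² + (2.38)² + (-0.72)² + (0.78)² + (-1.27)² + (-1.52)² + (1.11)² + (1.16)² = 17.3982.
Posterior: Inv-Gamma(2.7 + 9/2, 13.0 + 17.3982/2) = Inv-Gamma(7.20, 21.69910).
Mode = β/(α+1) = 21.69910/8.20 = 2.6462.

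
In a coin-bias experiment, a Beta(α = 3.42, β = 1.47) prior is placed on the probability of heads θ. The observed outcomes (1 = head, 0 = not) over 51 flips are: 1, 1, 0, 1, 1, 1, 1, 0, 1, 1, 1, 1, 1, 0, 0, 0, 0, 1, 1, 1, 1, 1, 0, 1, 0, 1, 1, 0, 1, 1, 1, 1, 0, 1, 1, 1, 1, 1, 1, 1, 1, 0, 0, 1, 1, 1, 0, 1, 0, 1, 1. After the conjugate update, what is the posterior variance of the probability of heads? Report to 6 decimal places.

0.003519

The Beta prior is conjugate to a Binomial/Bernoulli likelihood; the update adds successes to α and failures to β.
Posterior: Beta(α+k, β+n−k) = Beta(3.42+37, 1.47+14) = Beta(40.42, 15.47).
Var = αβ/((α+β)²(α+β+1)) = 40.42·15.47/(55.89²·56.89) = 0.003519.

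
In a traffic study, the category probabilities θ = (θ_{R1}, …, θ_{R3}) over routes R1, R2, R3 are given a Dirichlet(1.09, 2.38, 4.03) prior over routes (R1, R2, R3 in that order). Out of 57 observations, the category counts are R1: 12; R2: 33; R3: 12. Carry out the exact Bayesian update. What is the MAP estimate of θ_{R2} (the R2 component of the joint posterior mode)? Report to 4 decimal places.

0.5590

The Dirichlet prior is conjugate to the Multinomial likelihood: each posterior αⱼ = prior αⱼ + observed count nⱼ.
Posterior concentration: (13.09, 35.38, 16.03), total = 64.50.
Joint mode component: (α_{R2}−1)/(Σα−K) = 34.38/61.50 = 0.5590.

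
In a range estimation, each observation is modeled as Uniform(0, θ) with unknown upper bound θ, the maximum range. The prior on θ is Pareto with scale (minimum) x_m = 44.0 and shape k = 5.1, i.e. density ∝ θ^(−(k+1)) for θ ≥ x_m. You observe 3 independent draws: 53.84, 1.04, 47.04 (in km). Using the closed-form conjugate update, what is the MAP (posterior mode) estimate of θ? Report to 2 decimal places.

53.84

A Pareto(scale x_m, shape k) prior on the upper bound θ of Uniform(0, θ) is conjugate: posterior is Pareto(max(x_m, max xᵢ), k + n).
Sample maximum = 53.84; prior scale x_m = 44.0 → posterior scale = max = 53.84.
Posterior shape = 5.1 + 3 = 8.1.
The Pareto density is decreasing on [x_m, ∞), so the mode is x_m = 53.84.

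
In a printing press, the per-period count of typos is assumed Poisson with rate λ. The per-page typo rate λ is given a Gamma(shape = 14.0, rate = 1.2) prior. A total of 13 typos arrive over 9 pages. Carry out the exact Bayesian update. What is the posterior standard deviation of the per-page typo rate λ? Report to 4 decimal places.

0.5094

With a Gamma(shape α, rate β) prior, the Poisson likelihood is conjugate: the posterior is Gamma(α + ΣXᵢ, β + n).
Posterior: Gamma(α+S, β+n) = Gamma(14.0+13, 1.2+9) = Gamma(27.0, 10.2).
SD = √α/β = √27.0/10.2 = 0.5094.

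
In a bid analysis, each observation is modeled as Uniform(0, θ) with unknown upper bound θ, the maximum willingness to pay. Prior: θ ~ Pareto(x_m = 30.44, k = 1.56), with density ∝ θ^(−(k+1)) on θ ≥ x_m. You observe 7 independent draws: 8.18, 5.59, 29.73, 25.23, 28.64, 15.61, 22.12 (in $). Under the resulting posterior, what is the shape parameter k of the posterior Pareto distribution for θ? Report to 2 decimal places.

A Pareto(scale x_m, shape k) prior on the upper bound θ of Uniform(0, θ) is conjugate: posterior is Pareto(max(x_m, max xᵢ), k + n).
Sample maximum = 29.73; prior scale x_m = 30.44 → posterior scale = max = 30.44.
Posterior shape = 1.56 + 7 = 8.56.
Posterior shape k = 8.56.

8.56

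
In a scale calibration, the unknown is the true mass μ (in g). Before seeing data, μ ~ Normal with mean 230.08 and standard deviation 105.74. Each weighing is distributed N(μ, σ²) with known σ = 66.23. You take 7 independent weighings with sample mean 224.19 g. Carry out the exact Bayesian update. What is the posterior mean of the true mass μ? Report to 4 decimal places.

224.5026

For Normal data with known variance σ², a Normal(μ₀, σ₀²) prior on μ is conjugate. Posterior precision = 1/σ₀² + n/σ²; posterior mean is the precision-weighted average of μ₀ and x̄.
n·x̄ = 7·224.19 = 1569.33.
σ₀² = 105.74² = 11180.9476, σ² = 66.23² = 4386.4129; σ² + n·σ₀² = 4386.4129 + 7·11180.9476 = 82653.0461.
Posterior mean = (μ₀/σ₀² + n·x̄/σ²)/(1/σ₀² + n/σ²) = (σ²·μ₀ + σ₀²·n·x̄)/(σ² + n·σ₀²) = (4386.4129·230.08 + 11180.9476·1569.33)/82653.0461 = 18555822.37714/82653.0461 = 224.5026.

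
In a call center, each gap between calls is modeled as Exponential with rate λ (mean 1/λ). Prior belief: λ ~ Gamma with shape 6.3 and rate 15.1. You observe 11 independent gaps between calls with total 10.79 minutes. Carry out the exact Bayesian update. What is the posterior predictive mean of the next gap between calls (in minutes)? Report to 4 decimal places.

1.5883

With a Gamma(shape α, rate β) prior on the exponential rate λ, the posterior after n observations with total T = Σxᵢ is Gamma(α+n, β+T).
Posterior: Gamma(6.3+11, 15.1+10.79) = Gamma(17.3, 25.89).
The predictive distribution for the next observation is Lomax; its mean is β/(α−1) = 25.89/16.3 = 1.5883.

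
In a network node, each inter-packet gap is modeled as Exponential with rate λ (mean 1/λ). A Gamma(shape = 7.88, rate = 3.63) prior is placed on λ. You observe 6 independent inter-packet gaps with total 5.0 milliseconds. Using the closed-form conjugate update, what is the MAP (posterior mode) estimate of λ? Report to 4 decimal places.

With a Gamma(shape α, rate β) prior on the exponential rate λ, the posterior after n observations with total T = Σxᵢ is Gamma(α+n, β+T).
Posterior: Gamma(7.88+6, 3.63+5.0) = Gamma(13.88, 8.63).
Mode = (α−1)/β = 1.4925.

1.4925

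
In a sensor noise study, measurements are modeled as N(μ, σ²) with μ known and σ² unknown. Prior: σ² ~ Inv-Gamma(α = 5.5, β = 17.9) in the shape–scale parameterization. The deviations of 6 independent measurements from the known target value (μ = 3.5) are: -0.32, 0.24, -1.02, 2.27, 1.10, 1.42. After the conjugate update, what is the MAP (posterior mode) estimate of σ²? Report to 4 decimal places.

With known mean μ and an Inverse-Gamma(α, β) prior on σ², the Normal likelihood is conjugate: posterior is Inv-Gamma(α + n/2, β + Σ(xᵢ−μ)²/2).
Σ(xᵢ−μ)² = (-0.32)² + (0.24)² + (-1.02)² + (2.27)² + (1.10)² + (1.42)² = 9.5797.
Posterior: Inv-Gamma(5.5 + 6/2, 17.9 + 9.5797/2) = Inv-Gamma(8.50, 22.68985).
Mode = β/(α+1) = 22.68985/9.50 = 2.3884.

2.3884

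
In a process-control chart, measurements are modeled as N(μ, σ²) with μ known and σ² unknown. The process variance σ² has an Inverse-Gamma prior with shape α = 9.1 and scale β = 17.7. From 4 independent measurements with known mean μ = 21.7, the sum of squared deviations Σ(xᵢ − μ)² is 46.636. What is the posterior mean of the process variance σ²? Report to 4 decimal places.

4.0612

With known mean μ and an Inverse-Gamma(α, β) prior on σ², the Normal likelihood is conjugate: posterior is Inv-Gamma(α + n/2, β + Σ(xᵢ−μ)²/2).
Posterior: Inv-Gamma(9.1 + 4/2, 17.7 + 46.636/2) = Inv-Gamma(11.10, 41.0180).
E[σ²|data] = β/(α−1) = 41.0180/10.10 = 4.0612.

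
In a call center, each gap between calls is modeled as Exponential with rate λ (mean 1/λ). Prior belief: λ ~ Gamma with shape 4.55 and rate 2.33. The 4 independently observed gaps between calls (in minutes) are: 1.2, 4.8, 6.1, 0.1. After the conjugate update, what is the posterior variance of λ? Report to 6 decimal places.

With a Gamma(shape α, rate β) prior on the exponential rate λ, the posterior after n observations with total T = Σxᵢ is Gamma(α+n, β+T).
Sum of observations T = 12.2 minutes; n = 4.
Posterior: Gamma(4.55+4, 2.33+12.2) = Gamma(8.55, 14.53).
Var = α/β² = 0.040498.

0.040498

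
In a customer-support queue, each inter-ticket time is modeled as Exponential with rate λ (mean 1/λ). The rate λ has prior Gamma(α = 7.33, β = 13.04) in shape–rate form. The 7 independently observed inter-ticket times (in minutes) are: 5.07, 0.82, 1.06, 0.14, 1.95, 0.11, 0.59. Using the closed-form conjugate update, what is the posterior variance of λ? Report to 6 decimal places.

With a Gamma(shape α, rate β) prior on the exponential rate λ, the posterior after n observations with total T = Σxᵢ is Gamma(α+n, β+T).
Sum of observations T = 9.74 minutes; n = 7.
Posterior: Gamma(7.33+7, 13.04+9.74) = Gamma(14.33, 22.78).
Var = α/β² = 0.027615.

0.027615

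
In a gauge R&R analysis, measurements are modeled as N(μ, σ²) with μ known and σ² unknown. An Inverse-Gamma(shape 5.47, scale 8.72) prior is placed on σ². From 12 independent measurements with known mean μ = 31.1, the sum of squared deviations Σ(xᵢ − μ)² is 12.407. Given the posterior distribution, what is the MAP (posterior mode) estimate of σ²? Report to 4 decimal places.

With known mean μ and an Inverse-Gamma(α, β) prior on σ², the Normal likelihood is conjugate: posterior is Inv-Gamma(α + n/2, β + Σ(xᵢ−μ)²/2).
Posterior: Inv-Gamma(5.47 + 12/2, 8.72 + 12.407/2) = Inv-Gamma(11.47, 14.9235).
Mode = β/(α+1) = 14.9235/12.47 = 1.1968.

1.1968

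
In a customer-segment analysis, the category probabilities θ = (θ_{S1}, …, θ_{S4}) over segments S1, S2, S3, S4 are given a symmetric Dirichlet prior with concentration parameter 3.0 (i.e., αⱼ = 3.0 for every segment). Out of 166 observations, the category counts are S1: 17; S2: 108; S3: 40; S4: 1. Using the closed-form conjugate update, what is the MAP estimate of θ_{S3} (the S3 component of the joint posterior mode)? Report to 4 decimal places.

The Dirichlet prior is conjugate to the Multinomial likelihood: each posterior αⱼ = prior αⱼ + observed count nⱼ.
Posterior concentration: (20.0, 111.0, 43.0, 4.0), total = 178.0.
Joint mode component: (α_{S3}−1)/(Σα−K) = 42.0/174.0 = 0.2414.

0.2414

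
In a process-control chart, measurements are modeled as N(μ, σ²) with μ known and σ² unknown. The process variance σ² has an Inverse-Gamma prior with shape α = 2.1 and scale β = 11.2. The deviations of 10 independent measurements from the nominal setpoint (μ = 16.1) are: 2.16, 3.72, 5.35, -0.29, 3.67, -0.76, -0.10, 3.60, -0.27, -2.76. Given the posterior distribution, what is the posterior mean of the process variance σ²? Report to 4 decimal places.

8.5506

With known mean μ and an Inverse-Gamma(α, β) prior on σ², the Normal likelihood is conjugate: posterior is Inv-Gamma(α + n/2, β + Σ(xᵢ−μ)²/2).
Σ(xᵢ−μ)² = (2.16)² + (3.72)² + (5.35)² + (-0.29)² + (3.67)² + (-0.76)² + (-0.10)² + (3.60)² + (-0.27)² + (-2.76)² = 81.9176.
Posterior: Inv-Gamma(2.1 + 10/2, 11.2 + 81.9176/2) = Inv-Gamma(7.10, 52.15880).
E[σ²|data] = β/(α−1) = 52.15880/6.10 = 8.5506.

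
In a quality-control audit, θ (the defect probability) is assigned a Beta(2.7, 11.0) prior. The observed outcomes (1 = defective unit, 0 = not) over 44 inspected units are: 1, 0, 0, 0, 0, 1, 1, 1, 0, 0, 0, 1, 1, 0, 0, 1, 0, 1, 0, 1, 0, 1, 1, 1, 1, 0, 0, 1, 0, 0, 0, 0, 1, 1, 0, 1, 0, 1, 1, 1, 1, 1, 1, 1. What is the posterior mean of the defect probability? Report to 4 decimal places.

0.4627

The Beta prior is conjugate to a Binomial/Bernoulli likelihood; the update adds successes to α and failures to β.
Posterior: Beta(α+k, β+n−k) = Beta(2.7+24, 11.0+20) = Beta(26.7, 31.0).
Posterior mean = α/(α+β) = 26.7/57.7 = 0.4627.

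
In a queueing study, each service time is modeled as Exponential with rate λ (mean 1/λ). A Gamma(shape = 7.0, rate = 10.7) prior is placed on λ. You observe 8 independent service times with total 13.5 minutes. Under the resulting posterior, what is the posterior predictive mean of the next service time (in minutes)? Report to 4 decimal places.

1.7286

With a Gamma(shape α, rate β) prior on the exponential rate λ, the posterior after n observations with total T = Σxᵢ is Gamma(α+n, β+T).
Posterior: Gamma(7.0+8, 10.7+13.5) = Gamma(15.0, 24.2).
The predictive distribution for the next observation is Lomax; its mean is β/(α−1) = 24.2/14.0 = 1.7286.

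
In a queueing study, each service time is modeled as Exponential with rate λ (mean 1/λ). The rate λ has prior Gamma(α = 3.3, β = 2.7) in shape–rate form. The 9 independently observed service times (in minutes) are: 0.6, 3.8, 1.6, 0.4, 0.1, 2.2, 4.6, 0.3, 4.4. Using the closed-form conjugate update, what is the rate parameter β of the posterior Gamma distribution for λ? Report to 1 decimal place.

With a Gamma(shape α, rate β) prior on the exponential rate λ, the posterior after n observations with total T = Σxᵢ is Gamma(α+n, β+T).
Sum of observations T = 18.0 minutes; n = 9.
Posterior: Gamma(3.3+9, 2.7+18.0) = Gamma(12.3, 20.7).
Posterior β = 20.7.

20.7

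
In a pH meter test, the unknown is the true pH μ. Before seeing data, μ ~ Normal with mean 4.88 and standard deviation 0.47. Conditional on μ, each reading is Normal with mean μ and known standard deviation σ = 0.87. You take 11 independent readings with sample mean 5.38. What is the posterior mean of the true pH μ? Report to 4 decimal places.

For Normal data with known variance σ², a Normal(μ₀, σ₀²) prior on μ is conjugate. Posterior precision = 1/σ₀² + n/σ²; posterior mean is the precision-weighted average of μ₀ and x̄.
n·x̄ = 11·5.38 = 59.18.
σ₀² = 0.47² = 0.2209, σ² = 0.87² = 0.7569; σ² + n·σ₀² = 0.7569 + 11·0.2209 = 3.1868.
Posterior mean = (μ₀/σ₀² + n·x̄/σ²)/(1/σ₀² + n/σ²) = (σ²·μ₀ + σ₀²·n·x̄)/(σ² + n·σ₀²) = (0.7569·4.88 + 0.2209·59.18)/3.1868 = 16.766534/3.1868 = 5.2612.

5.2612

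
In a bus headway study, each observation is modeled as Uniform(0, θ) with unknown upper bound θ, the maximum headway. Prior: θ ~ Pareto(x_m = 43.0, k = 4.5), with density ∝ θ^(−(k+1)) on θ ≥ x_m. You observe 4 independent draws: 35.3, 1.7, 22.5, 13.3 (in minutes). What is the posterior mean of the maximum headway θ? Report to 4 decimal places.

A Pareto(scale x_m, shape k) prior on the upper bound θ of Uniform(0, θ) is conjugate: posterior is Pareto(max(x_m, max xᵢ), k + n).
Sample maximum = 35.3; prior scale x_m = 43.0 → posterior scale = max = 43.0.
Posterior shape = 4.5 + 4 = 8.5.
E[θ|data] = k·x_m/(k−1) = 8.5·43.0/7.5 = 48.7333.

48.7333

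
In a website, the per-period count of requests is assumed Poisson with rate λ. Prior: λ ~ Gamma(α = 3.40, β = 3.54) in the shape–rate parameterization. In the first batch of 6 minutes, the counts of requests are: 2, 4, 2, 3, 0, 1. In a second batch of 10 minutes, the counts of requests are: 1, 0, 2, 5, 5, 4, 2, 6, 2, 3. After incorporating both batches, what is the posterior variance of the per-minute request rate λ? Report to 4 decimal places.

With a Gamma(shape α, rate β) prior, the Poisson likelihood is conjugate: the posterior is Gamma(α + ΣXᵢ, β + n).
Batch 1: sum of counts S = 12 over n = 6 minutes.
After batch 1: Gamma(α+S, β+n) = Gamma(3.40+12, 3.54+6) = Gamma(15.40, 9.54).
Batch 2: sum of counts S = 30 over n = 10 minutes.
After batch 2: Gamma(α+S, β+n) = Gamma(15.40+30, 9.54+10) = Gamma(45.40, 19.54).
Var = α/β² = 45.40/19.54² = 0.1189.

0.1189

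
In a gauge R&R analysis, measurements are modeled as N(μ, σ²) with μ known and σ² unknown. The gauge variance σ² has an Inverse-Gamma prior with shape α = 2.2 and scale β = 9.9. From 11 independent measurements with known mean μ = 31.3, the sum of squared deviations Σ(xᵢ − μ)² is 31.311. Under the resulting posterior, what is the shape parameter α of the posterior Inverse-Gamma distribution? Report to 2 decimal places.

7.70

With known mean μ and an Inverse-Gamma(α, β) prior on σ², the Normal likelihood is conjugate: posterior is Inv-Gamma(α + n/2, β + Σ(xᵢ−μ)²/2).
Posterior: Inv-Gamma(2.2 + 11/2, 9.9 + 31.311/2) = Inv-Gamma(7.70, 25.5555).
Posterior α = 7.70.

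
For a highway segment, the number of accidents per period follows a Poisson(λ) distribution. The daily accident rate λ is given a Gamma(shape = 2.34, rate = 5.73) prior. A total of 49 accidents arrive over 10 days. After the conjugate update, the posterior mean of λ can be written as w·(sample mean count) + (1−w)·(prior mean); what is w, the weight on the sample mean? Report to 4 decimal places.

With a Gamma(shape α, rate β) prior, the Poisson likelihood is conjugate: the posterior is Gamma(α + ΣXᵢ, β + n).
Posterior mean = (α₀+S)/(β₀+n) = [n/(β₀+n)]·(S/n) + [β₀/(β₀+n)]·(α₀/β₀), so only n and β₀ enter the weight.
Weight on data w = n/(β₀+n) = 10/(5.73+10) = 10/15.73 = 0.6357.

0.6357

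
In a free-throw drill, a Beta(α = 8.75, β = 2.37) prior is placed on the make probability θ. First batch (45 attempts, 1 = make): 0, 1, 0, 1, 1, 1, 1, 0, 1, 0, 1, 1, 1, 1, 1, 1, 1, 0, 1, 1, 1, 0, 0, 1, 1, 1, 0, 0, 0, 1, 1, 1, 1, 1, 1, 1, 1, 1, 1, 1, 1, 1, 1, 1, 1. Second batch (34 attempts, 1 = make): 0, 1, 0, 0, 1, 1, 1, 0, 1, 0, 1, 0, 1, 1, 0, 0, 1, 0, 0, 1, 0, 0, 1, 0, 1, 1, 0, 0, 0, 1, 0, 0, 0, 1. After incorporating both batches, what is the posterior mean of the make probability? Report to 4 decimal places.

The Beta prior is conjugate to a Binomial/Bernoulli likelihood; the update adds successes to α and failures to β.
After batch 1: Beta(8.75+35, 2.37+10) = Beta(43.75, 12.37).
After batch 2: Beta(43.75+15, 12.37+19) = Beta(58.75, 31.37).
Posterior mean = α/(α+β) = 58.75/90.12 = 0.6519.

0.6519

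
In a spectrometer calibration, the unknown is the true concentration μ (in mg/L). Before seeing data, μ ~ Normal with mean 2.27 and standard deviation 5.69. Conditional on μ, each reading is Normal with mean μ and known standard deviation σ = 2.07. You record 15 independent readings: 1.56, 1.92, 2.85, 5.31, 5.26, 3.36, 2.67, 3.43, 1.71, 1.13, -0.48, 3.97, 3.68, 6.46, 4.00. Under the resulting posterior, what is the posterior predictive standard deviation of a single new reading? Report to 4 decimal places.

2.1373

For Normal data with known variance σ², a Normal(μ₀, σ₀²) prior on μ is conjugate. Posterior precision = 1/σ₀² + n/σ²; posterior mean is the precision-weighted average of μ₀ and x̄.
σ₀² = 5.69² = 32.3761, σ² = 2.07² = 4.2849; σ² + n·σ₀² = 4.2849 + 15·32.3761 = 489.9264.
Posterior precision = 1/σ₀² + n/σ² = 1/32.3761 + 15/4.2849 = (σ² + n·σ₀²)/(σ₀²σ²) = 489.9264/(32.3761·4.2849); posterior variance σₙ² = σ₀²σ²/(σ² + n·σ₀²) = 32.3761·4.2849/489.9264 = 0.283162.
Predictive variance for one new observation = σₙ² + σ² = 32.3761·4.2849/489.9264 + 4.2849 = σ²·(σ₀² + 489.9264)/489.9264 = 4.2849·522.3025/489.9264 = 4.568062; SD = √(4.2849·522.3025/489.9264) = 2.1373.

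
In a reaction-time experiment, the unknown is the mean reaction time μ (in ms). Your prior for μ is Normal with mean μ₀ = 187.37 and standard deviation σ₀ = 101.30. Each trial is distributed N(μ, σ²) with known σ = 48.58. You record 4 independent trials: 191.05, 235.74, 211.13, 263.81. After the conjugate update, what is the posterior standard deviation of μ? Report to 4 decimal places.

23.6205

For Normal data with known variance σ², a Normal(μ₀, σ₀²) prior on μ is conjugate. Posterior precision = 1/σ₀² + n/σ²; posterior mean is the precision-weighted average of μ₀ and x̄.
σ₀² = 101.30² = 10261.69, σ² = 48.58² = 2360.0164; σ² + n·σ₀² = 2360.0164 + 4·10261.69 = 43406.7764.
Posterior precision = 1/σ₀² + n/σ² = 1/10261.69 + 4/2360.0164 = (σ² + n·σ₀²)/(σ₀²σ²) = 43406.7764/(10261.69·2360.0164); posterior variance σₙ² = σ₀²σ²/(σ² + n·σ₀²) = 10261.69·2360.0164/43406.7764 = 557.925713.
Posterior SD = √σₙ² = √(10261.69·2360.0164/43406.7764) = 23.6205.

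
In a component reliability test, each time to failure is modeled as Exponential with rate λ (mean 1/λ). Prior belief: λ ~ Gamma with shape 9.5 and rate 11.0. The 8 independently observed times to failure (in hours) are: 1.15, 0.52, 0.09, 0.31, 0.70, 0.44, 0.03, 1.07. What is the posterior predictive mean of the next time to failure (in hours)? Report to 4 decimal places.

0.9279

With a Gamma(shape α, rate β) prior on the exponential rate λ, the posterior after n observations with total T = Σxᵢ is Gamma(α+n, β+T).
Sum of observations T = 4.31 hours; n = 8.
Posterior: Gamma(9.5+8, 11.0+4.31) = Gamma(17.5, 15.31).
The predictive distribution for the next observation is Lomax; its mean is β/(α−1) = 15.31/16.5 = 0.9279.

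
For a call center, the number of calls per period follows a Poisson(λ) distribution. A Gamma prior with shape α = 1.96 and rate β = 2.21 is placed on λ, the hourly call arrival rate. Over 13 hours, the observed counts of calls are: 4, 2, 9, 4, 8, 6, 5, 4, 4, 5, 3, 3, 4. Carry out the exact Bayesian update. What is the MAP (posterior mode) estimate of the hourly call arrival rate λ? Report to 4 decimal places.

4.0736

With a Gamma(shape α, rate β) prior, the Poisson likelihood is conjugate: the posterior is Gamma(α + ΣXᵢ, β + n).
Sum of counts S = 61 over n = 13 hours.
Posterior: Gamma(α+S, β+n) = Gamma(1.96+61, 2.21+13) = Gamma(62.96, 15.21).
Mode of Gamma(α,β) for α≥1 is (α−1)/β = 61.96/15.21 = 4.0736.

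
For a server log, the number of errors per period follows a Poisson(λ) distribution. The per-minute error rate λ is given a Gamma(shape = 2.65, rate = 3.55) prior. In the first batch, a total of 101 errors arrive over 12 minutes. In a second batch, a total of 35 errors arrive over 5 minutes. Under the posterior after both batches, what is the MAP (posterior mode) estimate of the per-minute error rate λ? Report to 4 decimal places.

6.6983

With a Gamma(shape α, rate β) prior, the Poisson likelihood is conjugate: the posterior is Gamma(α + ΣXᵢ, β + n).
After batch 1: Gamma(α+S, β+n) = Gamma(2.65+101, 3.55+12) = Gamma(103.65, 15.55).
After batch 2: Gamma(α+S, β+n) = Gamma(103.65+35, 15.55+5) = Gamma(138.65, 20.55).
Mode of Gamma(α,β) for α≥1 is (α−1)/β = 137.65/20.55 = 6.6983.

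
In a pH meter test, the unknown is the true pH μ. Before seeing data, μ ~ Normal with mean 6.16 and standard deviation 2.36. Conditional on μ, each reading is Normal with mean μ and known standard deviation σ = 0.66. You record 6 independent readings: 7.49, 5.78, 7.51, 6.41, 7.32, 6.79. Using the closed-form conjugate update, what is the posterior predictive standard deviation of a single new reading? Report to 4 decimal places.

For Normal data with known variance σ², a Normal(μ₀, σ₀²) prior on μ is conjugate. Posterior precision = 1/σ₀² + n/σ²; posterior mean is the precision-weighted average of μ₀ and x̄.
σ₀² = 2.36² = 5.5696, σ² = 0.66² = 0.4356; σ² + n·σ₀² = 0.4356 + 6·5.5696 = 33.8532.
Posterior precision = 1/σ₀² + n/σ² = 1/5.5696 + 6/0.4356 = (σ² + n·σ₀²)/(σ₀²σ²) = 33.8532/(5.5696·0.4356); posterior variance σₙ² = σ₀²σ²/(σ² + n·σ₀²) = 5.5696·0.4356/33.8532 = 0.071666.
Predictive variance for one new observation = σₙ² + σ² = 5.5696·0.4356/33.8532 + 0.4356 = σ²·(σ₀² + 33.8532)/33.8532 = 0.4356·39.4228/33.8532 = 0.507266; SD = √(0.4356·39.4228/33.8532) = 0.7122.

0.7122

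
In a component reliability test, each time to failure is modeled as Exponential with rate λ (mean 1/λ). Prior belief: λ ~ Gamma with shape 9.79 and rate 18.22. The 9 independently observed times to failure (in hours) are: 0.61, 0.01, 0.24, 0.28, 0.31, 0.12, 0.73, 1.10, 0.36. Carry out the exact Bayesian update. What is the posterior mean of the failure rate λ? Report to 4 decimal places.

0.8549

With a Gamma(shape α, rate β) prior on the exponential rate λ, the posterior after n observations with total T = Σxᵢ is Gamma(α+n, β+T).
Sum of observations T = 3.76 hours; n = 9.
Posterior: Gamma(9.79+9, 18.22+3.76) = Gamma(18.79, 21.98).
Posterior mean of λ = α/β = 18.79/21.98 = 0.8549.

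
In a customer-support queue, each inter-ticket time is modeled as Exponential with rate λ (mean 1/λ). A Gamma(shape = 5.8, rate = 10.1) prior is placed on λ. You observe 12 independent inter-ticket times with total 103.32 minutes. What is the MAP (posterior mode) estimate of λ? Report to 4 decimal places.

0.1481

With a Gamma(shape α, rate β) prior on the exponential rate λ, the posterior after n observations with total T = Σxᵢ is Gamma(α+n, β+T).
Posterior: Gamma(5.8+12, 10.1+103.32) = Gamma(17.8, 113.42).
Mode = (α−1)/β = 0.1481.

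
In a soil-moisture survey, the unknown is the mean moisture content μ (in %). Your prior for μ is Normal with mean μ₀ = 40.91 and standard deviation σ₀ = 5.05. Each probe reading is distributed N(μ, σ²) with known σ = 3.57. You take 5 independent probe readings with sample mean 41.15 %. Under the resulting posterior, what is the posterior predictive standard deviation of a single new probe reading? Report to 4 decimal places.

3.8810

For Normal data with known variance σ², a Normal(μ₀, σ₀²) prior on μ is conjugate. Posterior precision = 1/σ₀² + n/σ²; posterior mean is the precision-weighted average of μ₀ and x̄.
σ₀² = 5.05² = 25.5025, σ² = 3.57² = 12.7449; σ² + n·σ₀² = 12.7449 + 5·25.5025 = 140.2574.
Posterior precision = 1/σ₀² + n/σ² = 1/25.5025 + 5/12.7449 = (σ² + n·σ₀²)/(σ₀²σ²) = 140.2574/(25.5025·12.7449); posterior variance σₙ² = σ₀²σ²/(σ² + n·σ₀²) = 25.5025·12.7449/140.2574 = 2.317359.
Predictive variance for one new observation = σₙ² + σ² = 25.5025·12.7449/140.2574 + 12.7449 = σ²·(σ₀² + 140.2574)/140.2574 = 12.7449·165.7599/140.2574 = 15.062259; SD = √(12.7449·165.7599/140.2574) = 3.8810.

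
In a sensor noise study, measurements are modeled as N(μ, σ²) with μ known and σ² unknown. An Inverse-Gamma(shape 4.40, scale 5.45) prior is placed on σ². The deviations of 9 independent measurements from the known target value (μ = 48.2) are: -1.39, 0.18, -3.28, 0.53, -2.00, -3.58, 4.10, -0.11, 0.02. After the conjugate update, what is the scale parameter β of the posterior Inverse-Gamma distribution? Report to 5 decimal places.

28.77135

With known mean μ and an Inverse-Gamma(α, β) prior on σ², the Normal likelihood is conjugate: posterior is Inv-Gamma(α + n/2, β + Σ(xᵢ−μ)²/2).
Σ(xᵢ−μ)² = (-1.39)² + (0.18)² + (-3.28)² + (0.53)² + (-2.00)² + (-3.58)² + (4.10)² + (-0.11)² + (0.02)² = 46.6427.
Posterior: Inv-Gamma(4.40 + 9/2, 5.45 + 46.6427/2) = Inv-Gamma(8.90, 28.77135).
Posterior β = 28.77135.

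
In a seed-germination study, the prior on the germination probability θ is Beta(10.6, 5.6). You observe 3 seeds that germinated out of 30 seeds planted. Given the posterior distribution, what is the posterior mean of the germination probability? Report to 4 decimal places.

0.2944

The Beta prior is conjugate to a Binomial/Bernoulli likelihood; the update adds successes to α and failures to β.
Posterior: Beta(α+k, β+n−k) = Beta(10.6+3, 5.6+27) = Beta(13.6, 32.6).
Posterior mean = α/(α+β) = 13.6/46.2 = 0.2944.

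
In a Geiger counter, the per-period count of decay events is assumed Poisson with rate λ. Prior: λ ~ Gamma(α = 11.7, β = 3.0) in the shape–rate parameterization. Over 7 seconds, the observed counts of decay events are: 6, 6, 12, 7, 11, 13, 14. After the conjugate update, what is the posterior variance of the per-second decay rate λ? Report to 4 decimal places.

With a Gamma(shape α, rate β) prior, the Poisson likelihood is conjugate: the posterior is Gamma(α + ΣXᵢ, β + n).
Sum of counts S = 69 over n = 7 seconds.
Posterior: Gamma(α+S, β+n) = Gamma(11.7+69, 3.0+7) = Gamma(80.7, 10.0).
Var = α/β² = 80.7/10.0² = 0.8070.

0.8070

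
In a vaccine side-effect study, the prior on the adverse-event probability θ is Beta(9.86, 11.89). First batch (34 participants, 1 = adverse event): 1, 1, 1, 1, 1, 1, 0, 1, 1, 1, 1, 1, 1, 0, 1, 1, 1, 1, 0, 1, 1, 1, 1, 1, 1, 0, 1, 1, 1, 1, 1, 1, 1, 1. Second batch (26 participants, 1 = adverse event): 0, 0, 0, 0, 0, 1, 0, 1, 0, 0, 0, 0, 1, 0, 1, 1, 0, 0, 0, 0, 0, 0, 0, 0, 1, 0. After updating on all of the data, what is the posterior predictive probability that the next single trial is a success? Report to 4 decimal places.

The Beta prior is conjugate to a Binomial/Bernoulli likelihood; the update adds successes to α and failures to β.
After batch 1: Beta(9.86+30, 11.89+4) = Beta(39.86, 15.89).
After batch 2: Beta(39.86+6, 15.89+20) = Beta(45.86, 35.89).
For a single future Bernoulli trial, P(success | data) = α/(α+β) = 0.5610.

0.5610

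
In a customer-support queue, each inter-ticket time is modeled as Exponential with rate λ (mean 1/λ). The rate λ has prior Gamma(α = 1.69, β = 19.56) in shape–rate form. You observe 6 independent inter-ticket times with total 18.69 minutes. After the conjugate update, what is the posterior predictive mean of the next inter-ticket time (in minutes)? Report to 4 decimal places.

With a Gamma(shape α, rate β) prior on the exponential rate λ, the posterior after n observations with total T = Σxᵢ is Gamma(α+n, β+T).
Posterior: Gamma(1.69+6, 19.56+18.69) = Gamma(7.69, 38.25).
The predictive distribution for the next observation is Lomax; its mean is β/(α−1) = 38.25/6.69 = 5.7175.

5.7175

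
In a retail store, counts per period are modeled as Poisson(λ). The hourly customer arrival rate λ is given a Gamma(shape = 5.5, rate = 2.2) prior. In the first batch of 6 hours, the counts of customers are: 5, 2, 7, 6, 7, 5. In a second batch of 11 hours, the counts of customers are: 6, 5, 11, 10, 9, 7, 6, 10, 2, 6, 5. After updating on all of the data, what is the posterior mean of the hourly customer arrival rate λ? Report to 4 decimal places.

With a Gamma(shape α, rate β) prior, the Poisson likelihood is conjugate: the posterior is Gamma(α + ΣXᵢ, β + n).
Batch 1: sum of counts S = 32 over n = 6 hours.
After batch 1: Gamma(α+S, β+n) = Gamma(5.5+32, 2.2+6) = Gamma(37.5, 8.2).
Batch 2: sum of counts S = 77 over n = 11 hours.
After batch 2: Gamma(α+S, β+n) = Gamma(37.5+77, 8.2+11) = Gamma(114.5, 19.2).
Posterior mean = α/β = 114.5/19.2 = 5.9635.

5.9635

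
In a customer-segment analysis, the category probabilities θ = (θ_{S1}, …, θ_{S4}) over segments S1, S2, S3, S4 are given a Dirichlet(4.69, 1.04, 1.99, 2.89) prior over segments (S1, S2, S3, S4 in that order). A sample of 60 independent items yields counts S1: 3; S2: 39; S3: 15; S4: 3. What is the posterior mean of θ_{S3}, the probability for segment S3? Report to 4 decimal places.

0.2406

The Dirichlet prior is conjugate to the Multinomial likelihood: each posterior αⱼ = prior αⱼ + observed count nⱼ.
Posterior concentration: (7.69, 40.04, 16.99, 5.89), total = 70.61.
E[θ_{S3}|data] = α_{S3}/Σα = 16.99/70.61 = 0.2406.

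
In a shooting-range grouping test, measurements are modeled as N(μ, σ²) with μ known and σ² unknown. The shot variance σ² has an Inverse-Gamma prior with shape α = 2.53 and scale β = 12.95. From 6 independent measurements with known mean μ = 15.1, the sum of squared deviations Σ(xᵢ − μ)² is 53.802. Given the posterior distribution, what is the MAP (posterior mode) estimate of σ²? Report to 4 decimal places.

6.1028

With known mean μ and an Inverse-Gamma(α, β) prior on σ², the Normal likelihood is conjugate: posterior is Inv-Gamma(α + n/2, β + Σ(xᵢ−μ)²/2).
Posterior: Inv-Gamma(2.53 + 6/2, 12.95 + 53.802/2) = Inv-Gamma(5.53, 39.8510).
Mode = β/(α+1) = 39.8510/6.53 = 6.1028.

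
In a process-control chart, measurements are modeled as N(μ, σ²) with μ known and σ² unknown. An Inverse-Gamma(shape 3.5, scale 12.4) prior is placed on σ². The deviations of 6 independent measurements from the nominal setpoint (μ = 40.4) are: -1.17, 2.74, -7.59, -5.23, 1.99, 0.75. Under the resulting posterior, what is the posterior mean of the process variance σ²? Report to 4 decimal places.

11.1964

With known mean μ and an Inverse-Gamma(α, β) prior on σ², the Normal likelihood is conjugate: posterior is Inv-Gamma(α + n/2, β + Σ(xᵢ−μ)²/2).
Σ(xᵢ−μ)² = (-1.17)² + (2.74)² + (-7.59)² + (-5.23)² + (1.99)² + (0.75)² = 98.3601.
Posterior: Inv-Gamma(3.5 + 6/2, 12.4 + 98.3601/2) = Inv-Gamma(6.50, 61.58005).
E[σ²|data] = β/(α−1) = 61.58005/5.50 = 11.1964.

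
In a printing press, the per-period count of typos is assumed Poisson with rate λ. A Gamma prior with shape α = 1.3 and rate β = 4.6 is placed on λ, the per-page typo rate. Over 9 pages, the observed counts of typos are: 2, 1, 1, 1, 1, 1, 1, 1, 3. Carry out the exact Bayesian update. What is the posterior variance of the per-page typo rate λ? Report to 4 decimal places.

0.0719

With a Gamma(shape α, rate β) prior, the Poisson likelihood is conjugate: the posterior is Gamma(α + ΣXᵢ, β + n).
Sum of counts S = 12 over n = 9 pages.
Posterior: Gamma(α+S, β+n) = Gamma(1.3+12, 4.6+9) = Gamma(13.3, 13.6).
Var = α/β² = 13.3/13.6² = 0.0719.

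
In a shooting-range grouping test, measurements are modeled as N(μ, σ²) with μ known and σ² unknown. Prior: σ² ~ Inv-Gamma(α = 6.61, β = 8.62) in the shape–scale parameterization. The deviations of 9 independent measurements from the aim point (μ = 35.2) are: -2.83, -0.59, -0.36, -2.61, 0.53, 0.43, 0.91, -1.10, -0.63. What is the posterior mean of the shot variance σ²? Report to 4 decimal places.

1.7527

With known mean μ and an Inverse-Gamma(α, β) prior on σ², the Normal likelihood is conjugate: posterior is Inv-Gamma(α + n/2, β + Σ(xᵢ−μ)²/2).
Σ(xᵢ−μ)² = (-2.83)² + (-0.59)² + (-0.36)² + (-2.61)² + (0.53)² + (0.43)² + (0.91)² + (-1.10)² + (-0.63)² = 18.1995.
Posterior: Inv-Gamma(6.61 + 9/2, 8.62 + 18.1995/2) = Inv-Gamma(11.11, 17.71975).
E[σ²|data] = β/(α−1) = 17.71975/10.11 = 1.7527.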